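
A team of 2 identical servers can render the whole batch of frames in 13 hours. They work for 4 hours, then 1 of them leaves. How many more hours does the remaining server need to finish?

18 hours

One server does 1/26 of the job per hour.
After 4 hours with 2 servers, 4/13 is done (9/13 left).
With 1 server the rate is 1/26, so the rest takes 9/13 ÷ 1/26 = 18 hours.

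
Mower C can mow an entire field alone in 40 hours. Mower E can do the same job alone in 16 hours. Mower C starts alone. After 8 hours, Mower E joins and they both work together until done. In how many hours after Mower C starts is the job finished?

In the first 8 hours Mower C alone does 8/40 = 1/5 of the job, leaving 4/5.
Once everyone is working, combined rate: 1/40 + 1/16 = (2 + 5)/80 = 7/80 per hour.
Remaining 4/5 at 7/80 per hour takes 64/7 hours.
Total from the start = 8 + 64/7 = 120/7 hours.

120/7 hours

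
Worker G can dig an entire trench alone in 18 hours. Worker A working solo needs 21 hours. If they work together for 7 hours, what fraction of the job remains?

Combined rate: 1/18 + 1/21 = (7 + 6)/126 = 13/126 per hour.
In 7 hours they complete 7·13/126 = 13/18 of the job.
So 5/18 remains.

5/18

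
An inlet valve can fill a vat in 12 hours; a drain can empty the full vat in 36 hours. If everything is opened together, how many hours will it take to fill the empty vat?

Net rate = 1/12 − 1/36 = (3 − 1)/36 = 2/36 = 1/18 per hour.
Filling time = 1 ÷ (1/18) = 18 hours.

18 hours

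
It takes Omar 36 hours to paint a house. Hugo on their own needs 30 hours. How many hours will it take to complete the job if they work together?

180/11 hours

Combined rate: 1/36 + 1/30 = (5 + 6)/180 = 11/180 per hour.
Time = 1 ÷ (11/180) = 180/11 hours.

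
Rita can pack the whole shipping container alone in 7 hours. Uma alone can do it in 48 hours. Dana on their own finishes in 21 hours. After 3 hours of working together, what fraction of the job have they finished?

71/112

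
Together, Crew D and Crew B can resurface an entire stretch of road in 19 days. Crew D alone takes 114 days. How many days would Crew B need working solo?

Combined rate is 1/19 per day.
Known contribution: 1/114 per day.
So Crew B's rate is 1/19 − 1/114 = 5/114, meaning 114/5 days alone.

114/5 days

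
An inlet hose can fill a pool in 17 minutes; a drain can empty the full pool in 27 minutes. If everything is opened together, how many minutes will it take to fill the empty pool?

Net rate = 1/17 − 1/27 = (27 − 17)/459 = 10/459 per minute.
Filling time = 1 ÷ (10/459) = 459/10 minutes.

459/10 minutes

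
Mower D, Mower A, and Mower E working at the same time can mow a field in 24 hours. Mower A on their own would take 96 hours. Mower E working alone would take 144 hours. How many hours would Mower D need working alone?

Combined rate is 1/24 per hour.
Known contribution: 1/96 + 1/144 = (3 + 2)/288 = 5/288 per hour.
So Mower D's rate is 1/24 − 5/288 = 7/288, meaning 288/7 hours alone.

288/7 hours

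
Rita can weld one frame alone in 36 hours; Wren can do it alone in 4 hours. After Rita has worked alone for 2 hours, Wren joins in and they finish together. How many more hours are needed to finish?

In 2 hours Rita does 2/36 = 1/18 of the job, leaving 17/18.
Rita and Wren together work at 5/18 per hour, so finishing takes 17/18 ÷ 5/18 = 17/5 hours.

17/5 hours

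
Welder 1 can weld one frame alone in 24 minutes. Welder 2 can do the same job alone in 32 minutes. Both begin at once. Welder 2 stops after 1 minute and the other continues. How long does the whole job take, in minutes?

93/4 minutes

In the first 1 minute the combined rate is 7/96, so 7/96 of the job is done, leaving 89/96.
After Welder 2 leaves the rate is 1/24 per minute; the remaining 89/96 takes 89/4 minutes.
Total = 1 + 89/4 = 93/4 minutes.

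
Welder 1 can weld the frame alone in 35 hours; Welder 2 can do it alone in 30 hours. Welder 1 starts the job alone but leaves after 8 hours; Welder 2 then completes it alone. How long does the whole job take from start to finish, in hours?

218/7 hours

In 8 hours Welder 1 does 8/35 of the job, leaving 27/35.
Welder 2 works at 1/30 per hour, so finishing takes 27/35 ÷ 1/30 = 162/7 hours.
Total time = 8 + 162/7 = 218/7 hours.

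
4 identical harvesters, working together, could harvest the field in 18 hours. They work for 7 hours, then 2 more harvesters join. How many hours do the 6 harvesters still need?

22/3 hours

One harvester does 1/72 of the job per hour.
After 7 hours with 4 harvesters, 7/18 is done (11/18 left).
With 6 harvesters the rate is 6/72 = 1/12, so the rest takes 11/18 ÷ 1/12 = 22/3 hours.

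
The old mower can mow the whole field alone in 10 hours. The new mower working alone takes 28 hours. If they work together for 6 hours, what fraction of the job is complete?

57/70

Combined rate: 1/10 + 1/28 = (14 + 5)/140 = 19/140 per hour.
In 6 hours they complete 6·19/140 = 57/70 of the job.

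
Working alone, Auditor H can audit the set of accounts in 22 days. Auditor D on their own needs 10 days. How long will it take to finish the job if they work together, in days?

55/8 days

With two workers the combined time is the product over the sum: 22·10/(22+10) = 220/32 = 55/8 days.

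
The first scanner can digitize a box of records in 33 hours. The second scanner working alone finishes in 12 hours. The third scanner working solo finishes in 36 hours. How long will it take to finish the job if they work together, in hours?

Combined rate: 1/33 + 1/12 + 1/36 = (12 + 33 + 11)/396 = 56/396 = 14/99 per hour.
Time = 1 ÷ (14/99) = 99/14 hours.

99/14 hours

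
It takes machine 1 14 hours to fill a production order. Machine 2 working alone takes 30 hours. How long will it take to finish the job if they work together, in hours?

105/11 hours

Combined rate: 1/14 + 1/30 = (15 + 7)/210 = 22/210 = 11/105 per hour.
Time = 1 ÷ (11/105) = 105/11 hours.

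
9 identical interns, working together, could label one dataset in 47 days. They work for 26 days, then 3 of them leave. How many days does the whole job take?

115/2 days

One intern does 1/423 of the job per day.
After 26 days with 9 interns, 26/47 is done (21/47 left).
With 6 interns the rate is 6/423 = 2/141, so the rest takes 21/47 ÷ 2/141 = 63/2 days.
Total = 26 + 63/2 = 115/2 days.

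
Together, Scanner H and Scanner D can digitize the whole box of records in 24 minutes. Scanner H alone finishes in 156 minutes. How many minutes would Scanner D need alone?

Combined rate is 1/24 per minute.
Known contribution: 1/156 per minute.
So Scanner D's rate is 1/24 − 1/156 = 11/312, meaning 312/11 minutes alone.

312/11 minutes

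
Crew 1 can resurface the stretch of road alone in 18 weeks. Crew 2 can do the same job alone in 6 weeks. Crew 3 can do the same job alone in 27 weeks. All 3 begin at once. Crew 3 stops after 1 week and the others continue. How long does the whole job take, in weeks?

In the first 1 week the combined rate is 7/27, so 7/27 of the job is done, leaving 20/27.
After Crew 3 leaves the rate is 2/9 per week; the remaining 20/27 takes 10/3 weeks.
Total = 1 + 10/3 = 13/3 weeks.

13/3 weeks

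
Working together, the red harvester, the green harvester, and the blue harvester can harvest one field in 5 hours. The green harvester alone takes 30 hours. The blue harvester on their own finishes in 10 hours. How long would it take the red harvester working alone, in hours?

15 hours

Combined rate is 1/5 per hour.
Known contribution: 1/30 + 1/10 = (1 + 3)/30 = 4/30 = 2/15 per hour.
So the red harvester's rate is 1/5 − 2/15 = 1/15, meaning 15 hours alone.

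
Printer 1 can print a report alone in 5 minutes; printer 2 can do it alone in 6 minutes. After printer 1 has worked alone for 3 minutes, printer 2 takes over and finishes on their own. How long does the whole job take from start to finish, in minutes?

In 3 minutes printer 1 does 3/5 of the job, leaving 2/5.
Printer 2 works at 1/6 per minute, so finishing takes 2/5 ÷ 1/6 = 12/5 minutes.
Total time = 3 + 12/5 = 27/5 minutes.

27/5 minutes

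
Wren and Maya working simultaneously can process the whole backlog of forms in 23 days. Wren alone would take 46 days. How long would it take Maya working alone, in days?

Combined rate is 1/23 per day.
Known contribution: 1/46 per day.
So Maya's rate is 1/23 − 1/46 = 1/46, meaning 46 days alone.

46 days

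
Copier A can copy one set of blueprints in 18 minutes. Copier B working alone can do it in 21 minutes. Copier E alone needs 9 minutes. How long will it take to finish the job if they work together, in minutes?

Combined rate: 1/18 + 1/21 + 1/9 = (7 + 6 + 14)/126 = 27/126 = 3/14 per minute.
Time = 1 ÷ (3/14) = 14/3 minutes.

14/3 minutes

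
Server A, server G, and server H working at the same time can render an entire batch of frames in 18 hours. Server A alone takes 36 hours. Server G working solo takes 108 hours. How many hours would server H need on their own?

Combined rate is 1/18 per hour.
Known contribution: 1/36 + 1/108 = (3 + 1)/108 = 4/108 = 1/27 per hour.
So server H's rate is 1/18 − 1/27 = 1/54, meaning 54 hours alone.

54 hours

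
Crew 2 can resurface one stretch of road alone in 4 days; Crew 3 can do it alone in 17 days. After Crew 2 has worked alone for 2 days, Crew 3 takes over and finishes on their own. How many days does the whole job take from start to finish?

21/2 days

In 2 days Crew 2 does 2/4 = 1/2 of the job, leaving 1/2.
Crew 3 works at 1/17 per day, so finishing takes 1/2 ÷ 1/17 = 17/2 days.
Total time = 2 + 17/2 = 21/2 days.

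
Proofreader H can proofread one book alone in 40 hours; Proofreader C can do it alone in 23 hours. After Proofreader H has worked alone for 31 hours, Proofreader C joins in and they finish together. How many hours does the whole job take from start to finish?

In 31 hours Proofreader H does 31/40 of the job, leaving 9/40.
Proofreader H and Proofreader C together work at 63/920 per hour, so finishing takes 9/40 ÷ 63/920 = 23/7 hours.
Total time = 31 + 23/7 = 240/7 hours.

240/7 hours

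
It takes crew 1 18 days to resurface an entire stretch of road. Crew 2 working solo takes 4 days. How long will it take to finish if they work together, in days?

36/11 days

With two workers the combined time is the product over the sum: 18·4/(18+4) = 72/22 = 36/11 days.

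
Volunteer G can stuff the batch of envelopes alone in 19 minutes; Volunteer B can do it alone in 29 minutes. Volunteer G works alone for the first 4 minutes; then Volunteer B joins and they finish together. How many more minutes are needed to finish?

In 4 minutes Volunteer G does 4/19 of the job, leaving 15/19.
Volunteer G and Volunteer B together work at 48/551 per minute, so finishing takes 15/19 ÷ 48/551 = 145/16 minutes.

145/16 minutes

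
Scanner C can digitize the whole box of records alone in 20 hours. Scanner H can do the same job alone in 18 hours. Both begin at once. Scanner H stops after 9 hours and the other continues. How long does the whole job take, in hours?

In the first 9 hours the combined rate is 19/180, so 19/20 of the job is done, leaving 1/20.
After scanner H leaves the rate is 1/20 per hour; the remaining 1/20 takes 1 hour.
Total = 9 + 1 = 10 hours.

10 hours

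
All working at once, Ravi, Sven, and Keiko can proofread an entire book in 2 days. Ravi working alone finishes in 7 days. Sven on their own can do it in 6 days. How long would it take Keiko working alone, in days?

21/4 days

Combined rate is 1/2 per day.
Known contribution: 1/7 + 1/6 = (6 + 7)/42 = 13/42 per day.
So Keiko's rate is 1/2 − 13/42 = 4/21, meaning 21/4 days alone.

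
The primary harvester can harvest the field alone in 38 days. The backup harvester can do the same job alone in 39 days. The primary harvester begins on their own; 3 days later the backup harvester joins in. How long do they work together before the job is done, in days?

195/11 days

In the first 3 days the primary harvester alone does 3/38 of the job, leaving 35/38.
Once everyone is working, combined rate: 1/38 + 1/39 = (39 + 38)/1482 = 77/1482 per day.
Remaining 35/38 at 77/1482 per day takes 195/11 days.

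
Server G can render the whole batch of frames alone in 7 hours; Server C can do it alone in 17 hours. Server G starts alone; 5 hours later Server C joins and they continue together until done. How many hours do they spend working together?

In 5 hours Server G does 5/7 of the job, leaving 2/7.
Server G and Server C together work at 24/119 per hour, so finishing takes 2/7 ÷ 24/119 = 17/12 hours.

17/12 hours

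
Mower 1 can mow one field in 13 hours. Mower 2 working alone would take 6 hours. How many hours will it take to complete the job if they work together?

With two workers the combined time is the product over the sum: 13·6/(13+6) = 78/19 hours.

78/19 hours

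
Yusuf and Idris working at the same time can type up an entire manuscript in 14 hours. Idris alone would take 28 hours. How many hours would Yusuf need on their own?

Combined rate is 1/14 per hour.
Known contribution: 1/28 per hour.
So Yusuf's rate is 1/14 − 1/28 = 1/28, meaning 28 hours alone.

28 hours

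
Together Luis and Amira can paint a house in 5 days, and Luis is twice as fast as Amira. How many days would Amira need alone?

Let Amira's rate be r; then Luis's rate is 2r, so together (2 + 1)r = 3r = 1/5.
Thus r = 1/15 per day.
Amira alone: 15 days; Luis alone: 15/2 days.

15 days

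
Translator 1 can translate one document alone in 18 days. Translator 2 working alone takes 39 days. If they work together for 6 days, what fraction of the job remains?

20/39

Combined rate: 1/18 + 1/39 = (13 + 6)/234 = 19/234 per day.
In 6 days they complete 6·19/234 = 19/39 of the job.
So 20/39 remains.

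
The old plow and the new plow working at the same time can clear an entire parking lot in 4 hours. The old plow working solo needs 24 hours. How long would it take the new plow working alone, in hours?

Combined rate is 1/4 per hour.
Known contribution: 1/24 per hour.
So the new plow's rate is 1/4 − 1/24 = 5/24, meaning 24/5 hours alone.

24/5 hours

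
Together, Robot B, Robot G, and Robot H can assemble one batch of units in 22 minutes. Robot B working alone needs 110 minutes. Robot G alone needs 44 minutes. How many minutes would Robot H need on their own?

220/3 minutes

Combined rate is 1/22 per minute.
Known contribution: 1/110 + 1/44 = (2 + 5)/220 = 7/220 per minute.
So Robot H's rate is 1/22 − 7/220 = 3/220, meaning 220/3 minutes alone.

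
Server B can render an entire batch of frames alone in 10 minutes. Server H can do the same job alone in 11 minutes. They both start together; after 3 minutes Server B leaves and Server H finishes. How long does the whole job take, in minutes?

77/10 minutes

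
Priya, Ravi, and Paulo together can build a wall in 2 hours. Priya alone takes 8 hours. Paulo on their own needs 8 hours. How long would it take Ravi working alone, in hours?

4 hours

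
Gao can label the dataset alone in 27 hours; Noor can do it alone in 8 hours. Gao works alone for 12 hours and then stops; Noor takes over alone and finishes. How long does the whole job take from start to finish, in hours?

148/9 hours

In 12 hours Gao does 12/27 = 4/9 of the job, leaving 5/9.
Noor works at 1/8 per hour, so finishing takes 5/9 ÷ 1/8 = 40/9 hours.
Total time = 12 + 40/9 = 148/9 hours.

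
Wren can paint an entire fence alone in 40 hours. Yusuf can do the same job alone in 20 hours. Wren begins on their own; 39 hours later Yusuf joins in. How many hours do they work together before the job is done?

1/3 hours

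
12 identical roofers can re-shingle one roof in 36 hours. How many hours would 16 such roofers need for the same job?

Total work is 12·36 = 432 roofer-hours.
With 16 roofers: 432/16 = 27 hours.

27 hours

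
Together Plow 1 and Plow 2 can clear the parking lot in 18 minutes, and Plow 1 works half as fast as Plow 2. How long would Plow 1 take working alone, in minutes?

Let Plow 2's rate be r; then Plow 1's rate is (1/2)r, so together (1/2 + 1)r = (3/2)r = 1/18.
Thus r = 1/27 per minute.
Plow 2 alone: 27 minutes; Plow 1 alone: 54 minutes.

54 minutes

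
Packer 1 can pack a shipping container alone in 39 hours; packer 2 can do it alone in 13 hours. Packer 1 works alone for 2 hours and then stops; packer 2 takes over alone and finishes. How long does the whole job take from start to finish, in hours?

In 2 hours packer 1 does 2/39 of the job, leaving 37/39.
Packer 2 works at 1/13 per hour, so finishing takes 37/39 ÷ 1/13 = 37/3 hours.
Total time = 2 + 37/3 = 43/3 hours.

43/3 hours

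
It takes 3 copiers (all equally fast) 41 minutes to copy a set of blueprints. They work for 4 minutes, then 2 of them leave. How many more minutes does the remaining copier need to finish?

One copier does 1/123 of the job per minute.
After 4 minutes with 3 copiers, 4/41 is done (37/41 left).
With 1 copier the rate is 1/123, so the rest takes 37/41 ÷ 1/123 = 111 minutes.

111 minutes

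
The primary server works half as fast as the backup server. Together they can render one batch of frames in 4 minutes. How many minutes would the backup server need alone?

6 minutes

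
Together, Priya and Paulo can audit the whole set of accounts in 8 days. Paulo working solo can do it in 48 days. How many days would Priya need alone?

48/5 days

Combined rate is 1/8 per day.
Known contribution: 1/48 per day.
So Priya's rate is 1/8 − 1/48 = 5/48, meaning 48/5 days alone.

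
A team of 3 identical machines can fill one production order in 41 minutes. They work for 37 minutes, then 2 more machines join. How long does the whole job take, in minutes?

One machine does 1/123 of the job per minute.
After 37 minutes with 3 machines, 37/41 is done (4/41 left).
With 5 machines the rate is 5/123, so the rest takes 4/41 ÷ 5/123 = 12/5 minutes.
Total = 37 + 12/5 = 197/5 minutes.

197/5 minutes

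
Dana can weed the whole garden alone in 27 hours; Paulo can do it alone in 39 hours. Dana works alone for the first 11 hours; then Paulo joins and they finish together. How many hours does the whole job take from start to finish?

In 11 hours Dana does 11/27 of the job, leaving 16/27.
Dana and Paulo together work at 22/351 per hour, so finishing takes 16/27 ÷ 22/351 = 104/11 hours.
Total time = 11 + 104/11 = 225/11 hours.

225/11 hours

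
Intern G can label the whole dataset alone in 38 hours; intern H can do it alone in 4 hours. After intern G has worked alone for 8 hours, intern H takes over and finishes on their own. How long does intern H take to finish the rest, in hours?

60/19 hours

In 8 hours intern G does 8/38 = 4/19 of the job, leaving 15/19.
Intern H works at 1/4 per hour, so finishing takes 15/19 ÷ 1/4 = 60/19 hours.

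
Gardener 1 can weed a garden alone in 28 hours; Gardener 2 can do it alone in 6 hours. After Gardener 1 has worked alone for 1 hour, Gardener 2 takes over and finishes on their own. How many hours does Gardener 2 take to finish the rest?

In 1 hour Gardener 1 does 1/28 of the job, leaving 27/28.
Gardener 2 works at 1/6 per hour, so finishing takes 27/28 ÷ 1/6 = 81/14 hours.

81/14 hours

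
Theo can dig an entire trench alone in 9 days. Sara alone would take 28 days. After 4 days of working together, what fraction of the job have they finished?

37/63

Combined rate: 1/9 + 1/28 = (28 + 9)/252 = 37/252 per day.
In 4 days they complete 4·37/252 = 37/63 of the job.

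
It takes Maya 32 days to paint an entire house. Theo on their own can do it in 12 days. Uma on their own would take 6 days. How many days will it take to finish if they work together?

Combined rate: 1/32 + 1/12 + 1/6 = (3 + 8 + 16)/96 = 27/96 = 9/32 per day.
Time = 1 ÷ (9/32) = 32/9 days.

32/9 days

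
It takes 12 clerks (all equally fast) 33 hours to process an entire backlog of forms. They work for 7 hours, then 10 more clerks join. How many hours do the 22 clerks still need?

156/11 hours

One clerk does 1/396 of the job per hour.
After 7 hours with 12 clerks, 7/33 is done (26/33 left).
With 22 clerks the rate is 22/396 = 1/18, so the rest takes 26/33 ÷ 1/18 = 156/11 hours.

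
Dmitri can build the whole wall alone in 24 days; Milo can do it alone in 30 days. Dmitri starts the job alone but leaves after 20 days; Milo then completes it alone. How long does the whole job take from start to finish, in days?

In 20 days Dmitri does 20/24 = 5/6 of the job, leaving 1/6.
Milo works at 1/30 per day, so finishing takes 1/6 ÷ 1/30 = 5 days.
Total time = 20 + 5 = 25 days.

25 days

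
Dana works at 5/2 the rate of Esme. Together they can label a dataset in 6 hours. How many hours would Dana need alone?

Let Esme's rate be r; then Dana's rate is (5/2)r, so together (5/2 + 1)r = (7/2)r = 1/6.
Thus r = 1/21 per hour.
Esme alone: 21 hours; Dana alone: 42/5 hours.

42/5 hours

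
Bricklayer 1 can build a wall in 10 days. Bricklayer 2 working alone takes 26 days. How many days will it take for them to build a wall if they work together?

With two workers the combined time is the product over the sum: 10·26/(10+26) = 260/36 = 65/9 days.

65/9 days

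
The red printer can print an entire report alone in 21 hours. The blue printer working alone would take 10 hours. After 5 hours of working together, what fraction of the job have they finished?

31/42

Combined rate: 1/21 + 1/10 = (10 + 21)/210 = 31/210 per hour.
In 5 hours they complete 5·31/210 = 31/42 of the job.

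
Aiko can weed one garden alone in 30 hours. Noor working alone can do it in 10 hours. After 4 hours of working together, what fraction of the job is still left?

7/15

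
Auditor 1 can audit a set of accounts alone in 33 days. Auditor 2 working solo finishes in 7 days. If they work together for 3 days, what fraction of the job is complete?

40/77

Combined rate: 1/33 + 1/7 = (7 + 33)/231 = 40/231 per day.
In 3 days they complete 3·40/231 = 40/77 of the job.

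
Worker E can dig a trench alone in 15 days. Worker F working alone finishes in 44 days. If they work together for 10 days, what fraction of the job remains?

Combined rate: 1/15 + 1/44 = (44 + 15)/660 = 59/660 per day.
In 10 days they complete 10·59/660 = 59/66 of the job.
So 7/66 remains.

7/66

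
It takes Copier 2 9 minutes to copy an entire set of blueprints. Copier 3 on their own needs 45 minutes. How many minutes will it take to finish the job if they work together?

15/2 minutes

Combined rate: 1/9 + 1/45 = (5 + 1)/45 = 6/45 = 2/15 per minute.
Time = 1 ÷ (2/15) = 15/2 minutes.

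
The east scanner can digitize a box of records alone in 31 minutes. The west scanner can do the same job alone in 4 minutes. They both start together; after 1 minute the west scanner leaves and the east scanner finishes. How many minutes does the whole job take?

93/4 minutes

In the first 1 minute the combined rate is 35/124, so 35/124 of the job is done, leaving 89/124.
After the west scanner leaves the rate is 1/31 per minute; the remaining 89/124 takes 89/4 minutes.
Total = 1 + 89/4 = 93/4 minutes.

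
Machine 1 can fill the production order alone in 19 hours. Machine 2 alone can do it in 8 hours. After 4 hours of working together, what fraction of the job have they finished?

27/38

Combined rate: 1/19 + 1/8 = (8 + 19)/152 = 27/152 per hour.
In 4 hours they complete 4·27/152 = 27/38 of the job.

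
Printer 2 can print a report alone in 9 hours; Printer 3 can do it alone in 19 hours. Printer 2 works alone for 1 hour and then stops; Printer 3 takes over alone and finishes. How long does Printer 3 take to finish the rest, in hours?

In 1 hour Printer 2 does 1/9 of the job, leaving 8/9.
Printer 3 works at 1/19 per hour, so finishing takes 8/9 ÷ 1/19 = 152/9 hours.

152/9 hours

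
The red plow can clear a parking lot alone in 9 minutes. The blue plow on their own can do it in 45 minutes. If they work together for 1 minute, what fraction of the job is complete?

2/15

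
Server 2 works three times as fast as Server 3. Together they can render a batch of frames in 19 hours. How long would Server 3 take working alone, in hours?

Let Server 3's rate be r; then Server 2's rate is 3r, so together (3 + 1)r = 4r = 1/19.
Thus r = 1/76 per hour.
Server 3 alone: 76 hours; Server 2 alone: 76/3 hours.

76 hours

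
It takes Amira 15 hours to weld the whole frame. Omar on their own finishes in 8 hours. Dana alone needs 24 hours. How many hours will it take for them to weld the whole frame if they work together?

Combined rate: 1/15 + 1/8 + 1/24 = (8 + 15 + 5)/120 = 28/120 = 7/30 per hour.
Time = 1 ÷ (7/30) = 30/7 hours.

30/7 hours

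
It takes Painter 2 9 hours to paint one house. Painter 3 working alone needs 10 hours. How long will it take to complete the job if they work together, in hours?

90/19 hours

With two workers the combined time is the product over the sum: 9·10/(9+10) = 90/19 hours.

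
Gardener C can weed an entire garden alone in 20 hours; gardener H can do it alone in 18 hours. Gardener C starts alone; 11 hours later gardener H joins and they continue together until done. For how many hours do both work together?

81/19 hours

In 11 hours gardener C does 11/20 of the job, leaving 9/20.
Gardener C and gardener H together work at 19/180 per hour, so finishing takes 9/20 ÷ 19/180 = 81/19 hours.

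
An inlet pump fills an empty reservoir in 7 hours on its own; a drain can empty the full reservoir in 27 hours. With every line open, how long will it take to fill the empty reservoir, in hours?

Net rate = 1/7 − 1/27 = (27 − 7)/189 = 20/189 per hour.
Filling time = 1 ÷ (20/189) = 189/20 hours.

189/20 hours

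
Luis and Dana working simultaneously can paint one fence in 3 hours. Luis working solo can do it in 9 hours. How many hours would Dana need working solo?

9/2 hours

Combined rate is 1/3 per hour.
Known contribution: 1/9 per hour.
So Dana's rate is 1/3 − 1/9 = 2/9, meaning 9/2 hours alone.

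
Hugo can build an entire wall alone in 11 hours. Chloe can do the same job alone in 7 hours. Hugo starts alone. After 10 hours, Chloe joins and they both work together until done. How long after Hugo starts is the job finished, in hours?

In the first 10 hours Hugo alone does 10/11 of the job, leaving 1/11.
Once everyone is working, combined rate: 1/11 + 1/7 = (7 + 11)/77 = 18/77 per hour.
Remaining 1/11 at 18/77 per hour takes 7/18 hours.
Total from the start = 10 + 7/18 = 187/18 hours.

187/18 hours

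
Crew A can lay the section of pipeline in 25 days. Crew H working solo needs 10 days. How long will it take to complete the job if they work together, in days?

Combined rate: 1/25 + 1/10 = (2 + 5)/50 = 7/50 per day.
Time = 1 ÷ (7/50) = 50/7 days.

50/7 days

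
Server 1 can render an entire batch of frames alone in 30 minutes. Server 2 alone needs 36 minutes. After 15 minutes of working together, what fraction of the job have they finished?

Combined rate: 1/30 + 1/36 = (6 + 5)/180 = 11/180 per minute.
In 15 minutes they complete 15·11/180 = 11/12 of the job.

11/12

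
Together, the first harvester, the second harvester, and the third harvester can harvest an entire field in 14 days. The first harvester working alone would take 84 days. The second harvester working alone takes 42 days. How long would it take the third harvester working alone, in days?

28 days

Combined rate is 1/14 per day.
Known contribution: 1/84 + 1/42 = (1 + 2)/84 = 3/84 = 1/28 per day.
So the third harvester's rate is 1/14 − 1/28 = 1/28, meaning 28 days alone.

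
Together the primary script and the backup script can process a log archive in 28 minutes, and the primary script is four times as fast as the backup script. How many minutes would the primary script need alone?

Let the backup script's rate be r; then the primary script's rate is 4r, so together (4 + 1)r = 5r = 1/28.
Thus r = 1/140 per minute.
The backup script alone: 140 minutes; the primary script alone: 35 minutes.

35 minutes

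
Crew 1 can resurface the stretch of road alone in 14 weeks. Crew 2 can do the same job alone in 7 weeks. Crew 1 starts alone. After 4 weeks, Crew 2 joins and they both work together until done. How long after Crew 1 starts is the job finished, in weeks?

In the first 4 weeks Crew 1 alone does 4/14 = 2/7 of the job, leaving 5/7.
Once everyone is working, combined rate: 1/14 + 1/7 = (1 + 2)/14 = 3/14 per week.
Remaining 5/7 at 3/14 per week takes 10/3 weeks.
Total from the start = 4 + 10/3 = 22/3 weeks.

22/3 weeks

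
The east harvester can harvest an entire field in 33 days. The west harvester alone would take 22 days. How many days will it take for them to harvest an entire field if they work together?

66/5 days

Combined rate: 1/33 + 1/22 = (2 + 3)/66 = 5/66 per day.
Time = 1 ÷ (5/66) = 66/5 days.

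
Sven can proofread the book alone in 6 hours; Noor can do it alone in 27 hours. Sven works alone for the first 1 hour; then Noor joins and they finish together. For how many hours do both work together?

In 1 hour Sven does 1/6 of the job, leaving 5/6.
Sven and Noor together work at 11/54 per hour, so finishing takes 5/6 ÷ 11/54 = 45/11 hours.

45/11 hours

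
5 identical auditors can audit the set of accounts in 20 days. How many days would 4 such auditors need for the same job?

Total work is 5·20 = 100 auditor-days.
With 4 auditors: 100/4 = 25 days.

25 days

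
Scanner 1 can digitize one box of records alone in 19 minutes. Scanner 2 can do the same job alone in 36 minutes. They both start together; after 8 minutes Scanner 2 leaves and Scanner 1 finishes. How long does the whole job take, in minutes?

133/9 minutes

In the first 8 minutes the combined rate is 55/684, so 110/171 of the job is done, leaving 61/171.
After Scanner 2 leaves the rate is 1/19 per minute; the remaining 61/171 takes 61/9 minutes.
Total = 8 + 61/9 = 133/9 minutes.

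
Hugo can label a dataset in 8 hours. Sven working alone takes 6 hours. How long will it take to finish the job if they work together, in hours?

Combined rate: 1/8 + 1/6 = (3 + 4)/24 = 7/24 per hour.
Time = 1 ÷ (7/24) = 24/7 hours.

24/7 hours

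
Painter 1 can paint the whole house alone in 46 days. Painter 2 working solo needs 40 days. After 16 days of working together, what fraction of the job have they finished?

86/115

Combined rate: 1/46 + 1/40 = (20 + 23)/920 = 43/920 per day.
In 16 days they complete 16·43/920 = 86/115 of the job.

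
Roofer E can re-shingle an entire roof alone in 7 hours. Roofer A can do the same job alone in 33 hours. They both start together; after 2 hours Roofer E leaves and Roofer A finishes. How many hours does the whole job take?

165/7 hours

In the first 2 hours the combined rate is 40/231, so 80/231 of the job is done, leaving 151/231.
After Roofer E leaves the rate is 1/33 per hour; the remaining 151/231 takes 151/7 hours.
Total = 2 + 151/7 = 165/7 hours.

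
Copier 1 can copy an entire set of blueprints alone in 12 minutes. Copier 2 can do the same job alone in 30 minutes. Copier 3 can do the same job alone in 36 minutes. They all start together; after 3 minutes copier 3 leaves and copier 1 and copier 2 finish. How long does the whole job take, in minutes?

In the first 3 minutes the combined rate is 13/90, so 13/30 of the job is done, leaving 17/30.
After copier 3 leaves the rate is 7/60 per minute; the remaining 17/30 takes 34/7 minutes.
Total = 3 + 34/7 = 55/7 minutes.

55/7 minutes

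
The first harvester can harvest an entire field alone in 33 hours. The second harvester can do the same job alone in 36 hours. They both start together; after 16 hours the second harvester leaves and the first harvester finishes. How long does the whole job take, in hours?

55/3 hours

In the first 16 hours the combined rate is 23/396, so 92/99 of the job is done, leaving 7/99.
After the second harvester leaves the rate is 1/33 per hour; the remaining 7/99 takes 7/3 hours.
Total = 16 + 7/3 = 55/3 hours.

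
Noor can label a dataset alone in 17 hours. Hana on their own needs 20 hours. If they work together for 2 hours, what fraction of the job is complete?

Combined rate: 1/17 + 1/20 = (20 + 17)/340 = 37/340 per hour.
In 2 hours they complete 2·37/340 = 37/170 of the job.

37/170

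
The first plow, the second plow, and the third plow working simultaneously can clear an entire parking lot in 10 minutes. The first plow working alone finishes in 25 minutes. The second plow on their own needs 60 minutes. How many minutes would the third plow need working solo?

300/13 minutes

Combined rate is 1/10 per minute.
Known contribution: 1/25 + 1/60 = (12 + 5)/300 = 17/300 per minute.
So the third plow's rate is 1/10 − 17/300 = 13/300, meaning 300/13 minutes alone.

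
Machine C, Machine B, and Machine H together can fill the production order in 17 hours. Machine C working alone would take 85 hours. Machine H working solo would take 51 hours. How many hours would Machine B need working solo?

255/7 hours

Combined rate is 1/17 per hour.
Known contribution: 1/85 + 1/51 = (3 + 5)/255 = 8/255 per hour.
So Machine B's rate is 1/17 − 8/255 = 7/255, meaning 255/7 hours alone.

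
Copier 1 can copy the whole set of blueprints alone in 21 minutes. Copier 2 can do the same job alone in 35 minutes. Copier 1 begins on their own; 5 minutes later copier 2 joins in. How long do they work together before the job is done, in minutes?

In the first 5 minutes copier 1 alone does 5/21 of the job, leaving 16/21.
Once everyone is working, combined rate: 1/21 + 1/35 = (5 + 3)/105 = 8/105 per minute.
Remaining 16/21 at 8/105 per minute takes 10 minutes.

10 minutes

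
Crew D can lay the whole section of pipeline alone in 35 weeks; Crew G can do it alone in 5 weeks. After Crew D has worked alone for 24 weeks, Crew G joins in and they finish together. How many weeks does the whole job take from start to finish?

203/8 weeks

In 24 weeks Crew D does 24/35 of the job, leaving 11/35.
Crew D and Crew G together work at 8/35 per week, so finishing takes 11/35 ÷ 8/35 = 11/8 weeks.
Total time = 24 + 11/8 = 203/8 weeks.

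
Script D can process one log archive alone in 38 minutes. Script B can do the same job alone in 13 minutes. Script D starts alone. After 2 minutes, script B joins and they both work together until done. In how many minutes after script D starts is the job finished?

In the first 2 minutes script D alone does 2/38 = 1/19 of the job, leaving 18/19.
Once everyone is working, combined rate: 1/38 + 1/13 = (13 + 38)/494 = 51/494 per minute.
Remaining 18/19 at 51/494 per minute takes 156/17 minutes.
Total from the start = 2 + 156/17 = 190/17 minutes.

190/17 minutes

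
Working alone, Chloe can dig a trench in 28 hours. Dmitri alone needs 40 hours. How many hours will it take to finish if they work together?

280/17 hours

Combined rate: 1/28 + 1/40 = (10 + 7)/280 = 17/280 per hour.
Time = 1 ÷ (17/280) = 280/17 hours.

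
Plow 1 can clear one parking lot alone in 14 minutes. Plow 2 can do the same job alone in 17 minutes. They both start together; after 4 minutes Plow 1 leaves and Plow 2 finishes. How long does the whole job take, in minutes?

85/7 minutes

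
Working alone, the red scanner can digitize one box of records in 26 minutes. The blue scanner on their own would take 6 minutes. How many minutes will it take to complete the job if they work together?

With two workers the combined time is the product over the sum: 26·6/(26+6) = 156/32 = 39/8 minutes.

39/8 minutes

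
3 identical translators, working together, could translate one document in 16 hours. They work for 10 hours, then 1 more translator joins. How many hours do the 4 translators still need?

One translator does 1/48 of the job per hour.
After 10 hours with 3 translators, 5/8 is done (3/8 left).
With 4 translators the rate is 4/48 = 1/12, so the rest takes 3/8 ÷ 1/12 = 9/2 hours.

9/2 hours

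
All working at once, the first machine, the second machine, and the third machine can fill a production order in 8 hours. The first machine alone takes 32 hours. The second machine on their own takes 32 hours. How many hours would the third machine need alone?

16 hours

Combined rate is 1/8 per hour.
Known contribution: 1/32 + 1/32 = (1 + 1)/32 = 2/32 = 1/16 per hour.
So the third machine's rate is 1/8 − 1/16 = 1/16, meaning 16 hours alone.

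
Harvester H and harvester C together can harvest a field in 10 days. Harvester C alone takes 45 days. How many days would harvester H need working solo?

Combined rate is 1/10 per day.
Known contribution: 1/45 per day.
So harvester H's rate is 1/10 − 1/45 = 7/90, meaning 90/7 days alone.

90/7 days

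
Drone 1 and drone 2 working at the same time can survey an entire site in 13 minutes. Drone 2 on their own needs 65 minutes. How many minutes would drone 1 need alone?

Combined rate is 1/13 per minute.
Known contribution: 1/65 per minute.
So drone 1's rate is 1/13 − 1/65 = 4/65, meaning 65/4 minutes alone.

65/4 minutes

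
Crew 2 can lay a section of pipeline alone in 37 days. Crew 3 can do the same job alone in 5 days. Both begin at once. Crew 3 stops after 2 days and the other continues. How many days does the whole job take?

111/5 days

In the first 2 days the combined rate is 42/185, so 84/185 of the job is done, leaving 101/185.
After Crew 3 leaves the rate is 1/37 per day; the remaining 101/185 takes 101/5 days.
Total = 2 + 101/5 = 111/5 days.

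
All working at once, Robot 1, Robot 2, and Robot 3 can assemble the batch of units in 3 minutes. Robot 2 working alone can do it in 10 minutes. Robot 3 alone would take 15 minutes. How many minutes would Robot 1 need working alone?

6 minutes

Combined rate is 1/3 per minute.
Known contribution: 1/10 + 1/15 = (3 + 2)/30 = 5/30 = 1/6 per minute.
So Robot 1's rate is 1/3 − 1/6 = 1/6, meaning 6 minutes alone.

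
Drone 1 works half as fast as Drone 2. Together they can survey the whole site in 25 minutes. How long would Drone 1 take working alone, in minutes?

75 minutes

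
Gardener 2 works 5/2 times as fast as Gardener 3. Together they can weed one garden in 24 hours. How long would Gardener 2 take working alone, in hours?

Let Gardener 3's rate be r; then Gardener 2's rate is (5/2)r, so together (5/2 + 1)r = (7/2)r = 1/24.
Thus r = 1/84 per hour.
Gardener 3 alone: 84 hours; Gardener 2 alone: 168/5 hours.

168/5 hours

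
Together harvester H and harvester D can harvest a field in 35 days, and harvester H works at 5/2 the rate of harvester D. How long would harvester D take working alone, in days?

Let harvester D's rate be r; then harvester H's rate is (5/2)r, so together (5/2 + 1)r = (7/2)r = 1/35.
Thus r = 2/245 per day.
Harvester D alone: 245/2 days; harvester H alone: 49 days.

245/2 days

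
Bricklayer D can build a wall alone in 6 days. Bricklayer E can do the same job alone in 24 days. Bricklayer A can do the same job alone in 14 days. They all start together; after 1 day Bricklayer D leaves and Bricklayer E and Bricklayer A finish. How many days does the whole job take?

In the first 1 day the combined rate is 47/168, so 47/168 of the job is done, leaving 121/168.
After Bricklayer D leaves the rate is 19/168 per day; the remaining 121/168 takes 121/19 days.
Total = 1 + 121/19 = 140/19 days.

140/19 days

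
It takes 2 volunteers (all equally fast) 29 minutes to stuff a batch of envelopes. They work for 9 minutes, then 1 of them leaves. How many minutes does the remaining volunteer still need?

40 minutes

One volunteer does 1/58 of the job per minute.
After 9 minutes with 2 volunteers, 9/29 is done (20/29 left).
With 1 volunteer the rate is 1/58, so the rest takes 20/29 ÷ 1/58 = 40 minutes.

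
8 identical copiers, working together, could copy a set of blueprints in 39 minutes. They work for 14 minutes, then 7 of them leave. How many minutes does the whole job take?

One copier does 1/312 of the job per minute.
After 14 minutes with 8 copiers, 14/39 is done (25/39 left).
With 1 copier the rate is 1/312, so the rest takes 25/39 ÷ 1/312 = 200 minutes.
Total = 14 + 200 = 214 minutes.

214 minutes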